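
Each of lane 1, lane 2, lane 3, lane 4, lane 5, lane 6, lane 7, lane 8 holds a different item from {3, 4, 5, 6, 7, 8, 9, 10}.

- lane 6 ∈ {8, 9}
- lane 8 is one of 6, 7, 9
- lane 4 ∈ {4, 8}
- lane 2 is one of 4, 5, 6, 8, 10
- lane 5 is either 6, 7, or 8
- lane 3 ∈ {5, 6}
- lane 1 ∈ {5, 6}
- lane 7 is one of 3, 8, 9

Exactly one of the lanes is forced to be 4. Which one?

lane 4

The 8 variables together cover exactly {3, 4, 5, 6, 7, 8, 9, 10} — 8 values for 8 variables — and 3 appears only in lane 7's list, so lane 7 = 3.
Among the 7 still-open variables, 10 fits only lane 2 (and all 7 values in {4, 5, 6, 7, 8, 9, 10} must be used), so lane 2 = 10.
The 6 still-open variables together cover exactly {4, 5, 6, 7, 8, 9} — 6 values for 6 variables — and 4 appears only in lane 4's list, so lane 4 = 4.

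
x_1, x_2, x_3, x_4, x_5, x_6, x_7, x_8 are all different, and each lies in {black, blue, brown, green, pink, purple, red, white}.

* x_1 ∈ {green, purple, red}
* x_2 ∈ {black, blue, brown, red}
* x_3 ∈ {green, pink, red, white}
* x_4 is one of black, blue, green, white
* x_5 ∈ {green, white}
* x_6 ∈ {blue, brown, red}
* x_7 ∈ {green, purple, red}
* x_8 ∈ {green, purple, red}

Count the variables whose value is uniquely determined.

The 8 variables together cover exactly {black, blue, brown, green, pink, purple, red, white} — 8 values for 8 variables — and pink appears only in x_3's list, so x_3 = pink.
x_1, x_7, x_8 share exactly the 3 values {green, purple, red}; by pigeonhole those values go to them, so strike green, purple, red from x_2, x_4, x_5, x_6.
x_5 has just one choice, so x_5 = white. So x_4 can't be white.
Determined: x_3=pink, x_5=white. The other variables each still have more than one consistent value. That makes 2.

2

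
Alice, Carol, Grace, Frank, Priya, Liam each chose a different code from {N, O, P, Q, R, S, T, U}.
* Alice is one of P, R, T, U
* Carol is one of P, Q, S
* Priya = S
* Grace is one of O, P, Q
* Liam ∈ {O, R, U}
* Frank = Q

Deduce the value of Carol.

Frank's domain is down to {Q}, so Frank = Q. Strike Q from Carol, Grace.
Priya's domain is down to {S}, so Priya = S. Eliminate S elsewhere: Carol.
So Carol = P.

P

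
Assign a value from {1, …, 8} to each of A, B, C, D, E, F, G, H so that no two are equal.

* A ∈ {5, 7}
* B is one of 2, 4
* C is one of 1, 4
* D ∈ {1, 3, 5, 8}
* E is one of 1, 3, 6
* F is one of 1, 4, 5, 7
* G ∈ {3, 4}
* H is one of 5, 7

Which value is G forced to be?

3

Among the 8 variables, 2 fits only B (and all 8 values in {1, 2, 3, 4, 5, 6, 7, 8} must be used), so B = 2.
Among the 7 still-open variables, 6 fits only E (and all 7 values in {1, 3, 4, 5, 6, 7, 8} must be used), so E = 6.
The 6 still-open variables together cover exactly {1, 3, 4, 5, 7, 8} — 6 values for 6 variables — and 8 appears only in D's list, so D = 8.
The 5 still-open variables together cover exactly {1, 3, 4, 5, 7} — 5 values for 5 variables — and 3 appears only in G's list, so G = 3.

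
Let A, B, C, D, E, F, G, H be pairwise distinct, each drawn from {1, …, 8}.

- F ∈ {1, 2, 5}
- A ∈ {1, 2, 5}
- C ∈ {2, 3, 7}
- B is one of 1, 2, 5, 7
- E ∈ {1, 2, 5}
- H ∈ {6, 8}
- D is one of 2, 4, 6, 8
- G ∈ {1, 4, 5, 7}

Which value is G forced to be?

The 8 variables draw from only 8 values {1, 2, 3, 4, 5, 6, 7, 8}, so each is used; only C can be 3, hence C = 3.
The 3 variables A, E, F are confined to {1, 2, 5}, which locks those values in; drop them from B, D, G.
That leaves B = 7. So G can't be 7.
So G = 4.

4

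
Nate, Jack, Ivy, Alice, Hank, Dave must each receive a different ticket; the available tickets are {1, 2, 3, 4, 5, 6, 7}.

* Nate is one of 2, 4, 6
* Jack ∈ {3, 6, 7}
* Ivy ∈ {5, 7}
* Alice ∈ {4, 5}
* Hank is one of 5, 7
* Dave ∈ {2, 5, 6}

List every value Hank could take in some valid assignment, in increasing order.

The 6 variables draw from only 6 values {2, 3, 4, 5, 6, 7}, so each is used; only Jack can be 3, hence Jack = 3.
The 2 variables Ivy and Hank are confined to {5, 7}, which locks those values in; drop them from Alice, Dave.
Alice must be 4 (only option left). Remove 4 from Nate.
No further eliminations apply; Hank can still be any of 5, 7.

5, 7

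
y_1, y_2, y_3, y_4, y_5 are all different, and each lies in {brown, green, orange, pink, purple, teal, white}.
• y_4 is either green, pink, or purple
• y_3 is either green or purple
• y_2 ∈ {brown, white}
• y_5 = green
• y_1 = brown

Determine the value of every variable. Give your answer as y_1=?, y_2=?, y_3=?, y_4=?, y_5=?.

y_1=brown, y_2=white, y_3=purple, y_4=pink, y_5=green

y_1 has just one choice, so y_1 = brown. Remove brown from y_2.
y_2 must be white (only option left).
y_5 has just one choice, so y_5 = green. Strike green from y_3, y_4.
y_3's domain is down to {purple}, so y_3 = purple. Strike purple from y_4.
y_4's domain is down to {pink}, so y_4 = pink.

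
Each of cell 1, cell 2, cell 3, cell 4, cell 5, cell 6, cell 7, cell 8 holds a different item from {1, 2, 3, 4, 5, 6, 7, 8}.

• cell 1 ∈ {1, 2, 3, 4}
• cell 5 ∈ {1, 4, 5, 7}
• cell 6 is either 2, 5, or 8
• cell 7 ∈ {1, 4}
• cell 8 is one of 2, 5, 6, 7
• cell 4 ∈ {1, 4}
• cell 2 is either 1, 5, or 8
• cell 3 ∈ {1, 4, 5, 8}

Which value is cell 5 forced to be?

7

The 8 variables draw from only 8 values {1, 2, 3, 4, 5, 6, 7, 8}, so each is used; only cell 1 can be 3, hence cell 1 = 3.
The 7 still-open variables draw from only 7 values {1, 2, 4, 5, 6, 7, 8}, so each is used; only cell 8 can be 6, hence cell 8 = 6.
Among the 6 still-open variables, 2 fits only cell 6 (and all 6 values in {1, 2, 4, 5, 7, 8} must be used), so cell 6 = 2.
The 5 still-open variables draw from only 5 values {1, 4, 5, 7, 8}, so each is used; only cell 5 can be 7, hence cell 5 = 7.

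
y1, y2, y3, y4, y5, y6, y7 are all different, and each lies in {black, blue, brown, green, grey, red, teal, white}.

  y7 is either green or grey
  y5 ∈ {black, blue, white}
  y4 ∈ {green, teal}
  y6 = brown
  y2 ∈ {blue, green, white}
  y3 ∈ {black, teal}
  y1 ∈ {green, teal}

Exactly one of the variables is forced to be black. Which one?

y6 must be brown (only option left).
Among the 6 still-open variables, grey fits only y7 (and all 6 values in {black, blue, green, grey, teal, white} must be used), so y7 = grey.
The 2 variables y1 and y4 are confined to {green, teal}, which locks those values in; drop them from y2, y3.
So black goes to y3.

y3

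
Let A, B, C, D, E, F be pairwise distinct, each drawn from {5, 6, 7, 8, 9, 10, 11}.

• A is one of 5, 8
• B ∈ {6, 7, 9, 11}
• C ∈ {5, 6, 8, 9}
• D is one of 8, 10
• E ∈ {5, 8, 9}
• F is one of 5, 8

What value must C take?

6

A and F share exactly the 2 values {5, 8}; by pigeonhole those values go to them, so strike 5, 8 from C, D, E.
D's domain is down to {10}, so D = 10.
That leaves E = 9. Remove 9 from B, C.
So C = 6.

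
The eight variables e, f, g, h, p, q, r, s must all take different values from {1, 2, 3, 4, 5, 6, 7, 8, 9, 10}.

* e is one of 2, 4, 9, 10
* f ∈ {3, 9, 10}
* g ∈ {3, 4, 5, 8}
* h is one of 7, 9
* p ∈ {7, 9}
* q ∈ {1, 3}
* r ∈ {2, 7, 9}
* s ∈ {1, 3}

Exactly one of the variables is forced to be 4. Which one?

e

h and p share exactly the 2 values {7, 9}; by pigeonhole those values go to them, so strike 7, 9 from e, f, r.
r must be 2 (only option left). Eliminate 2 elsewhere: e.
q and s between them cover only {1, 3} — a naked pair. Remove those values from f, g.
f's domain is down to {10}, so f = 10. So e can't be 10.
So 4 goes to e.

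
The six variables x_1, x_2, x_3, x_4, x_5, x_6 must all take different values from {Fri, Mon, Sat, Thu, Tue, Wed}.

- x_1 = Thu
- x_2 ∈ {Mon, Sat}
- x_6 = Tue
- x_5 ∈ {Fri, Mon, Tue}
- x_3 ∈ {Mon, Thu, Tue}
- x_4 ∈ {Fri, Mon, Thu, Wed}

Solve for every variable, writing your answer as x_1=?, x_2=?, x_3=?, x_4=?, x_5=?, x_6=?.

x_1=Thu, x_2=Sat, x_3=Mon, x_4=Wed, x_5=Fri, x_6=Tue

x_1 must be Thu (only option left). Eliminate Thu elsewhere: x_3, x_4.
x_6 has just one choice, so x_6 = Tue. Eliminate Tue elsewhere: x_3, x_5.
x_3 has just one choice, so x_3 = Mon. Remove Mon from x_2, x_4, x_5.
x_5's domain is down to {Fri}, so x_5 = Fri. So x_4 can't be Fri.
x_2's domain is down to {Sat}, so x_2 = Sat.
x_4 has just one choice, so x_4 = Wed.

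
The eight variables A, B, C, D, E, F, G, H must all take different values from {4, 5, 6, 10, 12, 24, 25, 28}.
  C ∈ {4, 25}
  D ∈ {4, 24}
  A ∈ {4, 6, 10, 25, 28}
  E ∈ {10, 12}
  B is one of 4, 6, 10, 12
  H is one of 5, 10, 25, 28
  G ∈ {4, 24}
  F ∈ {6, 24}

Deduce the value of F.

6

Among the 8 variables, 5 fits only H (and all 8 values in {4, 5, 6, 10, 12, 24, 25, 28} must be used), so H = 5.
The 7 still-open variables draw from only 7 values {4, 6, 10, 12, 24, 25, 28}, so each is used; only A can be 28, hence A = 28.
The 6 still-open variables together cover exactly {4, 6, 10, 12, 24, 25} — 6 values for 6 variables — and 25 appears only in C's list, so C = 25.
D and G share exactly the 2 values {4, 24}; by pigeonhole those values go to them, so strike 4, 24 from B, F.
So F = 6.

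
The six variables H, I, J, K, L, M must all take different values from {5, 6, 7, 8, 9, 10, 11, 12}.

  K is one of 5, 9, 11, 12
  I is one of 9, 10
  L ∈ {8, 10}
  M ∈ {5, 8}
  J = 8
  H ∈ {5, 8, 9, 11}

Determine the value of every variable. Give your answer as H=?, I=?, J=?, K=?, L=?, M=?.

H=11, I=9, J=8, K=12, L=10, M=5

J has just one choice, so J = 8. Strike 8 from H, L, M.
That leaves L = 10. Eliminate 10 elsewhere: I.
That leaves M = 5. Strike 5 from H, K.
I must be 9 (only option left). So H, K can't be 9.
H's domain is down to {11}, so H = 11. So K can't be 11.
K must be 12 (only option left).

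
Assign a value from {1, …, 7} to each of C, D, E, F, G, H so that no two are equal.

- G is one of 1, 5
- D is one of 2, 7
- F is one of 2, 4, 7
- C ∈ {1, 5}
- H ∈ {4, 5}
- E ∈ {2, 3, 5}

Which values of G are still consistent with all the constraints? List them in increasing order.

The 6 variables draw from only 6 values {1, 2, 3, 4, 5, 7}, so each is used; only E can be 3, hence E = 3.
C and G between them cover only {1, 5} — a naked pair. Remove those values from H.
That leaves H = 4. So F can't be 4.
No further eliminations apply; G can still be any of 1, 5.

1, 5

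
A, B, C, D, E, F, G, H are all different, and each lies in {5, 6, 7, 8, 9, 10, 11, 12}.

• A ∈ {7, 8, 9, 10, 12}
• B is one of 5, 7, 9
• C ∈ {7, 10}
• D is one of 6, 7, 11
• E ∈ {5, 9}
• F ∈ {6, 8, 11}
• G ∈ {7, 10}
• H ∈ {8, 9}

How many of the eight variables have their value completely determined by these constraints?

2

The 8 variables draw from only 8 values {5, 6, 7, 8, 9, 10, 11, 12}, so each is used; only A can be 12, hence A = 12.
The 2 variables C and G are confined to {7, 10}, which locks those values in; drop them from B, D.
B and E between them cover only {5, 9} — a naked pair. Remove those values from H.
H has just one choice, so H = 8. Eliminate 8 elsewhere: F.
Determined: A=12, H=8. The other variables each still have more than one consistent value. That makes 2.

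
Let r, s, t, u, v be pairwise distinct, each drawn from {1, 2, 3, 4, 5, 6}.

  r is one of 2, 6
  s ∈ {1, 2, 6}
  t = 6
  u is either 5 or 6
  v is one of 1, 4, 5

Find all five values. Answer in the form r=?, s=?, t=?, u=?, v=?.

t must be 6 (only option left). So r, s, u can't be 6.
u has just one choice, so u = 5. So v can't be 5.
r's domain is down to {2}, so r = 2. Remove 2 from s.
s's domain is down to {1}, so s = 1. Remove 1 from v.
That leaves v = 4.

r=2, s=1, t=6, u=5, v=4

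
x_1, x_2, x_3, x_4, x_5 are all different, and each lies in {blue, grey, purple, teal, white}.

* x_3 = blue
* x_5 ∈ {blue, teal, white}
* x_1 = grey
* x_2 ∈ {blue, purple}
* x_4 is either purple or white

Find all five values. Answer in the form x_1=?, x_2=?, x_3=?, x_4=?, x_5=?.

x_1's domain is down to {grey}, so x_1 = grey.
x_3 has just one choice, so x_3 = blue. So x_2, x_5 can't be blue.
x_2 has just one choice, so x_2 = purple. So x_4 can't be purple.
x_4 has just one choice, so x_4 = white. So x_5 can't be white.
x_5 has just one choice, so x_5 = teal.

x_1=grey, x_2=purple, x_3=blue, x_4=white, x_5=teal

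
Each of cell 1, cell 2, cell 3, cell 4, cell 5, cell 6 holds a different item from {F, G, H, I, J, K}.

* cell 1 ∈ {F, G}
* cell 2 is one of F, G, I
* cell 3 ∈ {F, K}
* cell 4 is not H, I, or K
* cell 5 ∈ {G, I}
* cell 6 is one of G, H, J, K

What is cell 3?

K

The 6 variables together cover exactly {F, G, H, I, J, K} — 6 values for 6 variables — and H appears only in cell 6's list, so cell 6 = H.
The 5 still-open variables draw from only 5 values {F, G, I, J, K}, so each is used; only cell 4 can be J, hence cell 4 = J.
The 4 still-open variables together cover exactly {F, G, I, K} — 4 values for 4 variables — and K appears only in cell 3's list, so cell 3 = K.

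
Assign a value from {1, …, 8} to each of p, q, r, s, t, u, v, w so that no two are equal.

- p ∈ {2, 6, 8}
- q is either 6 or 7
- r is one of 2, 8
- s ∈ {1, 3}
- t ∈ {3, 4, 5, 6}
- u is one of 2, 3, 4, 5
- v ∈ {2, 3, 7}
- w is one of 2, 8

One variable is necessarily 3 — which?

v

Among the 8 variables, 1 fits only s (and all 8 values in {1, 2, 3, 4, 5, 6, 7, 8} must be used), so s = 1.
The 2 variables r and w are confined to {2, 8}, which locks those values in; drop them from p, u, v.
p must be 6 (only option left). Strike 6 from q, t.
q's domain is down to {7}, so q = 7. So v can't be 7.
So 3 goes to v.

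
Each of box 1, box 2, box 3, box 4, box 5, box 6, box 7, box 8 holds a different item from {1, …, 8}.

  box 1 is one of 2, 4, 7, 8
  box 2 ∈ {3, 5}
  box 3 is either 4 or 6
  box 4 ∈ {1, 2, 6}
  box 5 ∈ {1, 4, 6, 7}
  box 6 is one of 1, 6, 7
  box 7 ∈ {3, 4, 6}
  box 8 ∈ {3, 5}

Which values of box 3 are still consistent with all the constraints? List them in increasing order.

The 8 variables draw from only 8 values {1, 2, 3, 4, 5, 6, 7, 8}, so each is used; only box 1 can be 8, hence box 1 = 8.
Among the 7 still-open variables, 2 fits only box 4 (and all 7 values in {1, 2, 3, 4, 5, 6, 7} must be used), so box 4 = 2.
The 2 variables box 2 and box 8 are confined to {3, 5}, which locks those values in; drop them from box 7.
The 2 variables box 3 and box 7 are confined to {4, 6}, which locks those values in; drop them from box 5, box 6.
No further eliminations apply; box 3 can still be any of 4, 6.

4, 6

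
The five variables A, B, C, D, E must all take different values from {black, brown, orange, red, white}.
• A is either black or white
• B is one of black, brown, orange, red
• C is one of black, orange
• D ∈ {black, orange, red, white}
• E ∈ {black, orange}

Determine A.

Among the 5 variables, brown fits only B (and all 5 values in {black, brown, orange, red, white} must be used), so B = brown.
The 4 still-open variables draw from only 4 values {black, orange, red, white}, so each is used; only D can be red, hence D = red.
The 3 still-open variables draw from only 3 values {black, orange, white}, so each is used; only A can be white, hence A = white.

white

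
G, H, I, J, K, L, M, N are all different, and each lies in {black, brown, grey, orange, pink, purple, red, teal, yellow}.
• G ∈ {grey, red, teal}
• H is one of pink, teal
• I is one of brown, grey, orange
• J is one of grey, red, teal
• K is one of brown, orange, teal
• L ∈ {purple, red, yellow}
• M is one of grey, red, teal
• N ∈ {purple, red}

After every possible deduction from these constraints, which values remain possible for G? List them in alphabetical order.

The 8 variables draw from only 8 values {brown, grey, orange, pink, purple, red, teal, yellow}, so each is used; only H can be pink, hence H = pink.
The 7 still-open variables draw from only 7 values {brown, grey, orange, purple, red, teal, yellow}, so each is used; only L can be yellow, hence L = yellow.
The 6 still-open variables together cover exactly {brown, grey, orange, purple, red, teal} — 6 values for 6 variables — and purple appears only in N's list, so N = purple.
G, J, M between them cover only {grey, red, teal} — a naked triple. Remove those values from I, K.
No further eliminations apply; G can still be any of grey, red, teal.

grey, red, teal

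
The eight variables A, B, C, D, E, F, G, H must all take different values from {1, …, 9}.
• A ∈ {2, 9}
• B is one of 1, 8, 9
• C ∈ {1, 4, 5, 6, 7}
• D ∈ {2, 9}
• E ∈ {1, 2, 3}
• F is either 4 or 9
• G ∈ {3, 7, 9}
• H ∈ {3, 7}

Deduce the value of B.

8

A and D between them cover only {2, 9} — a naked pair. Remove those values from B, E, F, G.
F must be 4 (only option left). So C can't be 4.
G and H share exactly the 2 values {3, 7}; by pigeonhole those values go to them, so strike 3, 7 from C, E.
E has just one choice, so E = 1. Remove 1 from B, C.
So B = 8.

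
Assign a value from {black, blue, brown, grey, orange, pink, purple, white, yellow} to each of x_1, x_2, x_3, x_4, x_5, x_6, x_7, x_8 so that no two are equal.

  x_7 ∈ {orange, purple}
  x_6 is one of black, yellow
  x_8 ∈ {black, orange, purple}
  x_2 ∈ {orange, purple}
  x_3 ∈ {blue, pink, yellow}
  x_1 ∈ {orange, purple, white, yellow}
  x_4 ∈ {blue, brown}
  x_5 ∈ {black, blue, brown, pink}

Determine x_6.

yellow

The 8 variables draw from only 8 values {black, blue, brown, orange, pink, purple, white, yellow}, so each is used; only x_1 can be white, hence x_1 = white.
The 2 variables x_2 and x_7 are confined to {orange, purple}, which locks those values in; drop them from x_8.
That leaves x_8 = black. So x_5, x_6 can't be black.
So x_6 = yellow.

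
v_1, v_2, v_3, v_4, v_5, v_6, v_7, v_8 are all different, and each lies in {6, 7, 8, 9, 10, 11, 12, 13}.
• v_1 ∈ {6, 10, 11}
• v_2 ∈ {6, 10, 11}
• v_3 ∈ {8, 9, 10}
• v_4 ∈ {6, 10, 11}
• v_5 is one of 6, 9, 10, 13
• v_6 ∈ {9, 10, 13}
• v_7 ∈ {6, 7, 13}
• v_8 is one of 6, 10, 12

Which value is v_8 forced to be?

12

Among the 8 variables, 7 fits only v_7 (and all 8 values in {6, 7, 8, 9, 10, 11, 12, 13} must be used), so v_7 = 7.
The 7 still-open variables together cover exactly {6, 8, 9, 10, 11, 12, 13} — 7 values for 7 variables — and 8 appears only in v_3's list, so v_3 = 8.
The 6 still-open variables draw from only 6 values {6, 9, 10, 11, 12, 13}, so each is used; only v_8 can be 12, hence v_8 = 12.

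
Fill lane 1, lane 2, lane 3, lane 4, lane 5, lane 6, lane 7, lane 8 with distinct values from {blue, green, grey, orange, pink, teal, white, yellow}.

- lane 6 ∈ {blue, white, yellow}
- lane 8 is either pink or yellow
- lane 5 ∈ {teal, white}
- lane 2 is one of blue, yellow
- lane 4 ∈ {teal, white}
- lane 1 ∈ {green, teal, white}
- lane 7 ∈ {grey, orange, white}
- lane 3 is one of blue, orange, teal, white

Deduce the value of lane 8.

Among the 8 variables, green fits only lane 1 (and all 8 values in {blue, green, grey, orange, pink, teal, white, yellow} must be used), so lane 1 = green.
The 7 still-open variables together cover exactly {blue, grey, orange, pink, teal, white, yellow} — 7 values for 7 variables — and grey appears only in lane 7's list, so lane 7 = grey.
The 6 still-open variables together cover exactly {blue, orange, pink, teal, white, yellow} — 6 values for 6 variables — and orange appears only in lane 3's list, so lane 3 = orange.
The 5 still-open variables draw from only 5 values {blue, pink, teal, white, yellow}, so each is used; only lane 8 can be pink, hence lane 8 = pink.

pink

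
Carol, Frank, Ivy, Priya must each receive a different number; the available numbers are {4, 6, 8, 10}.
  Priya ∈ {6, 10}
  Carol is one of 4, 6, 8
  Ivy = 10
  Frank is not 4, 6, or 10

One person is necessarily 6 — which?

Frank must be 8 (only option left). So Carol can't be 8.
Ivy's domain is down to {10}, so Ivy = 10. Strike 10 from Priya.
So 6 goes to Priya.

Priya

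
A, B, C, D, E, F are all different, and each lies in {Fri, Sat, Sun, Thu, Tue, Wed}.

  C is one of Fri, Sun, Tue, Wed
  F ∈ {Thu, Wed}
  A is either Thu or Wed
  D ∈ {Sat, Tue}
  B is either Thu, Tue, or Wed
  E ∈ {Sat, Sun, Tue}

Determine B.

Tue

The 6 variables together cover exactly {Fri, Sat, Sun, Thu, Tue, Wed} — 6 values for 6 variables — and Fri appears only in C's list, so C = Fri.
The 5 still-open variables draw from only 5 values {Sat, Sun, Thu, Tue, Wed}, so each is used; only E can be Sun, hence E = Sun.
The 4 still-open variables together cover exactly {Sat, Thu, Tue, Wed} — 4 values for 4 variables — and Sat appears only in D's list, so D = Sat.
Among the 3 still-open variables, Tue fits only B (and all 3 values in {Thu, Tue, Wed} must be used), so B = Tue.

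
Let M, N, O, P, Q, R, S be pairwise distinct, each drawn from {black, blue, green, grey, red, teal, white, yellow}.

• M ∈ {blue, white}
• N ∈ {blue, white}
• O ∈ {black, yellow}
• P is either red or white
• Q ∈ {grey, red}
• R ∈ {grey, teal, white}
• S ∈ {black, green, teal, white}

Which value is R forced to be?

M and N share exactly the 2 values {blue, white}; by pigeonhole those values go to them, so strike blue, white from P, R, S.
P must be red (only option left). Strike red from Q.
Q's domain is down to {grey}, so Q = grey. Strike grey from R.
So R = teal.

teal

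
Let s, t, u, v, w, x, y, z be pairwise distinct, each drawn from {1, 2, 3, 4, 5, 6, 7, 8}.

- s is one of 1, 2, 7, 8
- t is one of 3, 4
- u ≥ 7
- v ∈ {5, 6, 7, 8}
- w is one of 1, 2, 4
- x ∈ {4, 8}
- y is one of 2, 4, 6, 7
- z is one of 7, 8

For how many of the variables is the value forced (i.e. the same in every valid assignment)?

4

Among the 8 variables, 3 fits only t (and all 8 values in {1, 2, 3, 4, 5, 6, 7, 8} must be used), so t = 3.
Among the 7 still-open variables, 5 fits only v (and all 7 values in {1, 2, 4, 5, 6, 7, 8} must be used), so v = 5.
Among the 6 still-open variables, 6 fits only y (and all 6 values in {1, 2, 4, 6, 7, 8} must be used), so y = 6.
u and z between them cover only {7, 8} — a naked pair. Remove those values from s, x.
That leaves x = 4. Remove 4 from w.
Determined: t=3, v=5, x=4, y=6. The other variables each still have more than one consistent value. That makes 4.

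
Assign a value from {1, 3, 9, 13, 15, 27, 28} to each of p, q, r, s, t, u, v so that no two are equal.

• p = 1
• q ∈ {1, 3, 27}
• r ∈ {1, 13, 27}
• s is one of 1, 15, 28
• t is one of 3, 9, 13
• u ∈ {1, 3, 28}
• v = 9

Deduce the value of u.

28

p must be 1 (only option left). Remove 1 from q, r, s, u.
v has just one choice, so v = 9. So t can't be 9.
The 5 still-open variables together cover exactly {3, 13, 15, 27, 28} — 5 values for 5 variables — and 15 appears only in s's list, so s = 15.
The 4 still-open variables draw from only 4 values {3, 13, 27, 28}, so each is used; only u can be 28, hence u = 28.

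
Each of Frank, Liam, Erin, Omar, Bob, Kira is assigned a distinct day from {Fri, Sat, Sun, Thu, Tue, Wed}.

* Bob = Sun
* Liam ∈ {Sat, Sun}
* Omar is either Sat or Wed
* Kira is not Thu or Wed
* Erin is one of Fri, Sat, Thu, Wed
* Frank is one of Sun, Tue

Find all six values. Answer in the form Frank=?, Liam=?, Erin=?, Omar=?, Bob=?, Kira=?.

Frank=Tue, Liam=Sat, Erin=Thu, Omar=Wed, Bob=Sun, Kira=Fri

Bob has just one choice, so Bob = Sun. Strike Sun from Frank, Liam, Kira.
Frank's domain is down to {Tue}, so Frank = Tue. So Kira can't be Tue.
Liam has just one choice, so Liam = Sat. So Erin, Omar, Kira can't be Sat.
Omar's domain is down to {Wed}, so Omar = Wed. Remove Wed from Erin.
That leaves Kira = Fri. Remove Fri from Erin.
That leaves Erin = Thu.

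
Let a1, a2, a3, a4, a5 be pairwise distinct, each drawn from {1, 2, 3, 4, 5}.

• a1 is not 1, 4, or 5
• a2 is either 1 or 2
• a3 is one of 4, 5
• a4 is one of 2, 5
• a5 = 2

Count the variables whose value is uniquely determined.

a5 must be 2 (only option left). Remove 2 from a1, a2, a4.
a1 must be 3 (only option left).
a2's domain is down to {1}, so a2 = 1.
That leaves a4 = 5. Eliminate 5 elsewhere: a3.
a3 has just one choice, so a3 = 4.
Every variable is fixed: a1=3, a2=1, a3=4, a4=5, a5=2. That makes 5.

5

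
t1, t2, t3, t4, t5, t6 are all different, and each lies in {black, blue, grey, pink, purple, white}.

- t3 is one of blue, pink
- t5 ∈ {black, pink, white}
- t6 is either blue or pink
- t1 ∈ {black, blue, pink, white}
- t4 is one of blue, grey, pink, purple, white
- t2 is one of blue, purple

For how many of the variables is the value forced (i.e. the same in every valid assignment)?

2

Among the 6 variables, grey fits only t4 (and all 6 values in {black, blue, grey, pink, purple, white} must be used), so t4 = grey.
Among the 5 still-open variables, purple fits only t2 (and all 5 values in {black, blue, pink, purple, white} must be used), so t2 = purple.
t3 and t6 between them cover only {blue, pink} — a naked pair. Remove those values from t1, t5.
Determined: t2=purple, t4=grey. The other variables each still have more than one consistent value. That makes 2.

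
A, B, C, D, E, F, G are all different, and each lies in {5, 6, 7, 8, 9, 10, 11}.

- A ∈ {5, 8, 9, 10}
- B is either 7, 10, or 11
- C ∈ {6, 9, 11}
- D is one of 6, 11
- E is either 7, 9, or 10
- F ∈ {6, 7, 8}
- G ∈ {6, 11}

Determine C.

9

The 7 variables draw from only 7 values {5, 6, 7, 8, 9, 10, 11}, so each is used; only A can be 5, hence A = 5.
Among the 6 still-open variables, 8 fits only F (and all 6 values in {6, 7, 8, 9, 10, 11} must be used), so F = 8.
D and G share exactly the 2 values {6, 11}; by pigeonhole those values go to them, so strike 6, 11 from B, C.
So C = 9.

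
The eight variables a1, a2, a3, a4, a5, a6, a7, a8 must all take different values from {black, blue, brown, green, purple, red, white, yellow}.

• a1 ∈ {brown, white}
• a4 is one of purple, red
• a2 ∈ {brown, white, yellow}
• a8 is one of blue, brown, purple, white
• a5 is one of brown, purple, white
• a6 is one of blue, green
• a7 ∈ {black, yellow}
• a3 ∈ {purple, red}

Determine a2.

yellow

Among the 8 variables, black fits only a7 (and all 8 values in {black, blue, brown, green, purple, red, white, yellow} must be used), so a7 = black.
The 7 still-open variables draw from only 7 values {blue, brown, green, purple, red, white, yellow}, so each is used; only a6 can be green, hence a6 = green.
The 6 still-open variables together cover exactly {blue, brown, purple, red, white, yellow} — 6 values for 6 variables — and blue appears only in a8's list, so a8 = blue.
Among the 5 still-open variables, yellow fits only a2 (and all 5 values in {brown, purple, red, white, yellow} must be used), so a2 = yellow.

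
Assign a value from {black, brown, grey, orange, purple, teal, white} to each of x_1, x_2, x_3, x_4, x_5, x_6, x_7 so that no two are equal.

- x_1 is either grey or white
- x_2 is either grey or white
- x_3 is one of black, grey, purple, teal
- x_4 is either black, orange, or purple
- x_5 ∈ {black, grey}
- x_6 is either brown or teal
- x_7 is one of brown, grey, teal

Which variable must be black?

x_5

The 7 variables together cover exactly {black, brown, grey, orange, purple, teal, white} — 7 values for 7 variables — and orange appears only in x_4's list, so x_4 = orange.
The 6 still-open variables draw from only 6 values {black, brown, grey, purple, teal, white}, so each is used; only x_3 can be purple, hence x_3 = purple.
The 5 still-open variables draw from only 5 values {black, brown, grey, teal, white}, so each is used; only x_5 can be black, hence x_5 = black.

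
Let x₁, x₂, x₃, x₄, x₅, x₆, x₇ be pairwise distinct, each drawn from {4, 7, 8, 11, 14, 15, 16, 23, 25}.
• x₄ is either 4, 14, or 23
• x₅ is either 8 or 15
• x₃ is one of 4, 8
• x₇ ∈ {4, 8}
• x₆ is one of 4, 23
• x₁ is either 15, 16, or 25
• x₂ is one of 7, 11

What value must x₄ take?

14

x₃ and x₇ between them cover only {4, 8} — a naked pair. Remove those values from x₄, x₅, x₆.
That leaves x₅ = 15. So x₁ can't be 15.
That leaves x₆ = 23. Remove 23 from x₄.
So x₄ = 14.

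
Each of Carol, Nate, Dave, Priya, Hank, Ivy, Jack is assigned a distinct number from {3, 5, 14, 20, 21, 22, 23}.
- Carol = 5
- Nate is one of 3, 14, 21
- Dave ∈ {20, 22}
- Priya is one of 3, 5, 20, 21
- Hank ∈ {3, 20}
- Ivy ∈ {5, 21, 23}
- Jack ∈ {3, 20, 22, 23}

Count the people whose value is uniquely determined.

Carol has just one choice, so Carol = 5. Remove 5 from Priya, Ivy.
Among the 6 still-open variables, 14 fits only Nate (and all 6 values in {3, 14, 20, 21, 22, 23} must be used), so Nate = 14.
Determined: Carol=5, Nate=14. The other people each still have more than one consistent value. That makes 2.

2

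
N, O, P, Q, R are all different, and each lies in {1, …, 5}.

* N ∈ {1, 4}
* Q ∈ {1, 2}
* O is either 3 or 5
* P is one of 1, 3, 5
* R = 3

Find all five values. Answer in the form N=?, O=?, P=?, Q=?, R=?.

R has just one choice, so R = 3. So O, P can't be 3.
O's domain is down to {5}, so O = 5. Eliminate 5 elsewhere: P.
That leaves P = 1. Strike 1 from N, Q.
Q must be 2 (only option left).
N has just one choice, so N = 4.

N=4, O=5, P=1, Q=2, R=3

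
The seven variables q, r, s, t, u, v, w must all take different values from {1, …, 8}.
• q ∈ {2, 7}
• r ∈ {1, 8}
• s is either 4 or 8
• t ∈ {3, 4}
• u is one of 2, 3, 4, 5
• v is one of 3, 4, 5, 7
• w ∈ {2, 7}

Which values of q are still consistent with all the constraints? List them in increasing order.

2, 7

Among the 7 variables, 1 fits only r (and all 7 values in {1, 2, 3, 4, 5, 7, 8} must be used), so r = 1.
The 6 still-open variables together cover exactly {2, 3, 4, 5, 7, 8} — 6 values for 6 variables — and 8 appears only in s's list, so s = 8.
q and w between them cover only {2, 7} — a naked pair. Remove those values from u, v.
No further eliminations apply; q can still be any of 2, 7.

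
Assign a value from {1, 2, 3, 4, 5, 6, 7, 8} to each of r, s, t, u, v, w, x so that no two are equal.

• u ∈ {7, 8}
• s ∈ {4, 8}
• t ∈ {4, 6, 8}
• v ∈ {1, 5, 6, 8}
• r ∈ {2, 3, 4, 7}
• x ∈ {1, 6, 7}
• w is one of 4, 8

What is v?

s and w share exactly the 2 values {4, 8}; by pigeonhole those values go to them, so strike 4, 8 from r, t, u, v.
t has just one choice, so t = 6. So v, x can't be 6.
u's domain is down to {7}, so u = 7. Eliminate 7 elsewhere: r, x.
x must be 1 (only option left). Strike 1 from v.
So v = 5.

5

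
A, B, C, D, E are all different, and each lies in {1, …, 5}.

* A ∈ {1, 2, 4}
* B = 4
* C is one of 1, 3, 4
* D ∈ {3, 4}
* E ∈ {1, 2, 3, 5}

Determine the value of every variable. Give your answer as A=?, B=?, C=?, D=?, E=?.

A=2, B=4, C=1, D=3, E=5

B has just one choice, so B = 4. Eliminate 4 elsewhere: A, C, D.
D has just one choice, so D = 3. Eliminate 3 elsewhere: C, E.
C has just one choice, so C = 1. Remove 1 from A, E.
A's domain is down to {2}, so A = 2. Strike 2 from E.
That leaves E = 5.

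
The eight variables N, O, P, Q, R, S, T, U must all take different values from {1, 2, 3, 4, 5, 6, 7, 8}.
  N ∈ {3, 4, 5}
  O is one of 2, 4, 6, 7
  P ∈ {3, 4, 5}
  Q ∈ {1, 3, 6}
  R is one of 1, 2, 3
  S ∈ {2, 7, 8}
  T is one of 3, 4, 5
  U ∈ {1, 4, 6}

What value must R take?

2

The 8 variables draw from only 8 values {1, 2, 3, 4, 5, 6, 7, 8}, so each is used; only S can be 8, hence S = 8.
Among the 7 still-open variables, 7 fits only O (and all 7 values in {1, 2, 3, 4, 5, 6, 7} must be used), so O = 7.
Among the 6 still-open variables, 2 fits only R (and all 6 values in {1, 2, 3, 4, 5, 6} must be used), so R = 2.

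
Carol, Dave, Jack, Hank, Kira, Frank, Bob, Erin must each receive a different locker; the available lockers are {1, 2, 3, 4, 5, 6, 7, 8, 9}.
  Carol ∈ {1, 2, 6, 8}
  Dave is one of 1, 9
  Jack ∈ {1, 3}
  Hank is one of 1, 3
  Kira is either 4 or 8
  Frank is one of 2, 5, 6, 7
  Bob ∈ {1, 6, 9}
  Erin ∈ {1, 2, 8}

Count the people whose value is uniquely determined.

The 2 variables Jack and Hank are confined to {1, 3}, which locks those values in; drop them from Carol, Dave, Bob, Erin.
That leaves Dave = 9. Remove 9 from Bob.
Bob has just one choice, so Bob = 6. Strike 6 from Carol, Frank.
Carol and Erin between them cover only {2, 8} — a naked pair. Remove those values from Kira, Frank.
Kira has just one choice, so Kira = 4.
Determined: Dave=9, Kira=4, Bob=6. The other people each still have more than one consistent value. That makes 3.

3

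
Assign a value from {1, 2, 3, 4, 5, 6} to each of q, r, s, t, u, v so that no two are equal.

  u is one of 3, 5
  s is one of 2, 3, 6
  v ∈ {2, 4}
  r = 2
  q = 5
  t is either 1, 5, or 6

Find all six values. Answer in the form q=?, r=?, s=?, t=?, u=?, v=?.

q=5, r=2, s=6, t=1, u=3, v=4

q has just one choice, so q = 5. Strike 5 from t, u.
r's domain is down to {2}, so r = 2. Remove 2 from s, v.
u's domain is down to {3}, so u = 3. So s can't be 3.
v's domain is down to {4}, so v = 4.
s's domain is down to {6}, so s = 6. Strike 6 from t.
t has just one choice, so t = 1.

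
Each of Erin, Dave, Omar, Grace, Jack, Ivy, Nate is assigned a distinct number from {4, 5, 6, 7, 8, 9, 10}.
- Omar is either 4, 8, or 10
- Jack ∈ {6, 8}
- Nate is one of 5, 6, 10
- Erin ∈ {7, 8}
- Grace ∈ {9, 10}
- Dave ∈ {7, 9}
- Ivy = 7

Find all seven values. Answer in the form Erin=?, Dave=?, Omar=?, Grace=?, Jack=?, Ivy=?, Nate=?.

Erin=8, Dave=9, Omar=4, Grace=10, Jack=6, Ivy=7, Nate=5

Ivy's domain is down to {7}, so Ivy = 7. So Erin, Dave can't be 7.
Erin must be 8 (only option left). So Omar, Jack can't be 8.
Dave has just one choice, so Dave = 9. Remove 9 from Grace.
That leaves Grace = 10. Remove 10 from Omar, Nate.
Jack's domain is down to {6}, so Jack = 6. Remove 6 from Nate.
That leaves Nate = 5.
Omar's domain is down to {4}, so Omar = 4.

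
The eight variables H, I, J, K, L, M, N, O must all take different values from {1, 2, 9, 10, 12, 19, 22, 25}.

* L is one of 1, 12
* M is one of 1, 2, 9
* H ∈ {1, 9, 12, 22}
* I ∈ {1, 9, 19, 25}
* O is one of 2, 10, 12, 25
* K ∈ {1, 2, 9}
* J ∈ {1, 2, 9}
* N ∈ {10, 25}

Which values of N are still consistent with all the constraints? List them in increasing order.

10, 25

Among the 8 variables, 19 fits only I (and all 8 values in {1, 2, 9, 10, 12, 19, 22, 25} must be used), so I = 19.
The 7 still-open variables draw from only 7 values {1, 2, 9, 10, 12, 22, 25}, so each is used; only H can be 22, hence H = 22.
J, K, M between them cover only {1, 2, 9} — a naked triple. Remove those values from L, O.
L has just one choice, so L = 12. Remove 12 from O.
No further eliminations apply; N can still be any of 10, 25.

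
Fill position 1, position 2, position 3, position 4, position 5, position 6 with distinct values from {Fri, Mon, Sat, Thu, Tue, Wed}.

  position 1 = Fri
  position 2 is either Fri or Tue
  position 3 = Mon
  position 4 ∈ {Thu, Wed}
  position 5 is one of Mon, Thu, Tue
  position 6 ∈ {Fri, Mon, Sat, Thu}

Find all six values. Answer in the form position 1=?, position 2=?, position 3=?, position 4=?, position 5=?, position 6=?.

position 1's domain is down to {Fri}, so position 1 = Fri. So position 2, position 6 can't be Fri.
position 2 has just one choice, so position 2 = Tue. Remove Tue from position 5.
That leaves position 3 = Mon. Remove Mon from position 5, position 6.
position 5 has just one choice, so position 5 = Thu. Strike Thu from position 4, position 6.
position 6 must be Sat (only option left).
position 4 must be Wed (only option left).

position 1=Fri, position 2=Tue, position 3=Mon, position 4=Wed, position 5=Thu, position 6=Sat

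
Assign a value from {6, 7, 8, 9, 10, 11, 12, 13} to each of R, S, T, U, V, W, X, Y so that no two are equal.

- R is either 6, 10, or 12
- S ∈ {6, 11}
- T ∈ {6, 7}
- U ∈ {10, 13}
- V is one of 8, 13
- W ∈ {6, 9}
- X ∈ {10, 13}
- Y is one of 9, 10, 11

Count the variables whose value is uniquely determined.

Among the 8 variables, 7 fits only T (and all 8 values in {6, 7, 8, 9, 10, 11, 12, 13} must be used), so T = 7.
The 7 still-open variables draw from only 7 values {6, 8, 9, 10, 11, 12, 13}, so each is used; only V can be 8, hence V = 8.
The 6 still-open variables together cover exactly {6, 9, 10, 11, 12, 13} — 6 values for 6 variables — and 12 appears only in R's list, so R = 12.
The 2 variables U and X are confined to {10, 13}, which locks those values in; drop them from Y.
Determined: R=12, T=7, V=8. The other variables each still have more than one consistent value. That makes 3.

3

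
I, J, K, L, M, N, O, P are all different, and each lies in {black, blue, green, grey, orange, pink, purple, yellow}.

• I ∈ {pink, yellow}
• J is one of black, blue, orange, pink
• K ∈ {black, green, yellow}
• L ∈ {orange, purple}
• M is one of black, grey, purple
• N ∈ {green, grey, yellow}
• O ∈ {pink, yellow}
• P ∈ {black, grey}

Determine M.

The 8 variables draw from only 8 values {black, blue, green, grey, orange, pink, purple, yellow}, so each is used; only J can be blue, hence J = blue.
The 7 still-open variables draw from only 7 values {black, green, grey, orange, pink, purple, yellow}, so each is used; only L can be orange, hence L = orange.
The 6 still-open variables together cover exactly {black, green, grey, pink, purple, yellow} — 6 values for 6 variables — and purple appears only in M's list, so M = purple.

purple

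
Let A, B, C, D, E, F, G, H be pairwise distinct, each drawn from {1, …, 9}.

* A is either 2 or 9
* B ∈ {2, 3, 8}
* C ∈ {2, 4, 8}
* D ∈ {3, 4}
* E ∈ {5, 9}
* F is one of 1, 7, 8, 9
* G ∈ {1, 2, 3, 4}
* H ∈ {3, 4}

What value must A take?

The 8 variables draw from only 8 values {1, 2, 3, 4, 5, 7, 8, 9}, so each is used; only E can be 5, hence E = 5.
The 7 still-open variables draw from only 7 values {1, 2, 3, 4, 7, 8, 9}, so each is used; only F can be 7, hence F = 7.
Among the 6 still-open variables, 1 fits only G (and all 6 values in {1, 2, 3, 4, 8, 9} must be used), so G = 1.
Among the 5 still-open variables, 9 fits only A (and all 5 values in {2, 3, 4, 8, 9} must be used), so A = 9.

9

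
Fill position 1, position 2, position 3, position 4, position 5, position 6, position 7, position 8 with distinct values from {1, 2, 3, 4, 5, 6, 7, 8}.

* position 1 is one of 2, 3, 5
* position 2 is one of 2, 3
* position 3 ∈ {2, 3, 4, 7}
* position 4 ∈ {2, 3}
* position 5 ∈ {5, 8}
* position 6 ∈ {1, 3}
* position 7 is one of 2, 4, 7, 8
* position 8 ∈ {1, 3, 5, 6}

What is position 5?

8

The 8 variables together cover exactly {1, 2, 3, 4, 5, 6, 7, 8} — 8 values for 8 variables — and 6 appears only in position 8's list, so position 8 = 6.
The 7 still-open variables together cover exactly {1, 2, 3, 4, 5, 7, 8} — 7 values for 7 variables — and 1 appears only in position 6's list, so position 6 = 1.
The 2 variables position 2 and position 4 are confined to {2, 3}, which locks those values in; drop them from position 1, position 3, position 7.
position 1's domain is down to {5}, so position 1 = 5. Strike 5 from position 5.
So position 5 = 8.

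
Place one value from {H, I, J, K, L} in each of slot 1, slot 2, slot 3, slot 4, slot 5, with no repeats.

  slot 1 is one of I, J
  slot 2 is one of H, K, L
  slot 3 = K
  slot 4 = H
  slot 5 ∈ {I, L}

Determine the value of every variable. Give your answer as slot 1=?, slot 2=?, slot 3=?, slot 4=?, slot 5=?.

slot 1=J, slot 2=L, slot 3=K, slot 4=H, slot 5=I

slot 3 has just one choice, so slot 3 = K. So slot 2 can't be K.
That leaves slot 4 = H. Eliminate H elsewhere: slot 2.
That leaves slot 2 = L. Strike L from slot 5.
slot 5 has just one choice, so slot 5 = I. Strike I from slot 1.
slot 1 must be J (only option left).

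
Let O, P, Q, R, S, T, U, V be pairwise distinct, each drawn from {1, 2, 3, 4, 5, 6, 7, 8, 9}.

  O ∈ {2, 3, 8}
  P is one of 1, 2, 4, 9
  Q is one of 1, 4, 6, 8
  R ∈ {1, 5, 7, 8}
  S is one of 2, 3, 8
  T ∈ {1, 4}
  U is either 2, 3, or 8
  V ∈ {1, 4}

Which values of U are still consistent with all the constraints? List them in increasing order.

2, 3, 8

T and V between them cover only {1, 4} — a naked pair. Remove those values from P, Q, R.
O, S, U share exactly the 3 values {2, 3, 8}; by pigeonhole those values go to them, so strike 2, 3, 8 from P, Q, R.
That leaves P = 9.
Q's domain is down to {6}, so Q = 6.
No further eliminations apply; U can still be any of 2, 3, 8.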